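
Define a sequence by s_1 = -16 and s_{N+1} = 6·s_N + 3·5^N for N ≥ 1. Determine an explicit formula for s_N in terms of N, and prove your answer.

s_N = -3·5^N - 6^(N - 1)

Computing the first terms: s_1 = -16, s_2 = -81, s_3 = -411. This suggests s_N = -3·5^N - 6^(N - 1).
When N = 1: the formula gives -16 = -16 = s_1.
Inductive step: suppose the statement holds for some p ≥ 1, so s_p = -3·5^p - 6^(p - 1).
Then s_{p+1} = 6·s_p + 3·5^p = 6·(-3·5^p - 6^(p - 1)) + 3·5^p = -3·5^(p + 1) - 6^p = -3·5^(p+1) - 6^((p+1) - 1),
which is the claimed formula at N = p+1.
By induction, the statement is established for all N ≥ 1.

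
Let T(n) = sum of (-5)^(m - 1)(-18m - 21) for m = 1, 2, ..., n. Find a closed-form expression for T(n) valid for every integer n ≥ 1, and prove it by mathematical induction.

We claim T(n) = (-5)^n(3n + 4) - 4 for all n ≥ 1.
For the base case n = 1: T(1) = -39, and the closed form gives -39. They agree.
Suppose the result is true for n = m, so T(m) = (-5)^m(3m + 4) - 4.
Then T(m+1) = T(m) + ((-5)^m(-18m - 39)) = ((-5)^m(3m + 4) - 4) + ((-5)^m(-18m - 39)).
Simplifying, T(m+1) = -15(-5)^m·m - 35(-5)^m - 4 = (-5)^(m+1)(3(m+1) + 4) - 4,
which is the closed form with n = m+1.
By induction, the statement is established for all n ≥ 1.

T(n) = (-5)^n(3n + 4) - 4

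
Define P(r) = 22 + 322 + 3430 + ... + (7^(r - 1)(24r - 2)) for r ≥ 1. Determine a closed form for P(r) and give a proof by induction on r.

We claim P(r) = 7^r(4r - 1) + 1 for all r ≥ 1.
Base case (r = 1): P(1) = 22, and the closed form gives 22. They agree.
Suppose the result is true for r = m, so P(m) = 7^m(4m - 1) + 1.
Then P(m+1) = P(m) + (7^m(24m + 22)) = (7^m(4m - 1) + 1) + (7^m(24m + 22)).
Simplifying, P(m+1) = 28·7^m·m + 21·7^m + 1 = 7^(m+1)(4(m+1) - 1) + 1,
which is the closed form with r = m+1.
Hence, by induction on r, the claim holds for every r ≥ 1.

P(r) = 7^r(4r - 1) + 1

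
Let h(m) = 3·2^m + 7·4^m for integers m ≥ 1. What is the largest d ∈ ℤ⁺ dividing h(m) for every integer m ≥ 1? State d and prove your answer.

Computing the first values: h(1) = 34 and h(2) = 124; gcd(34, 124) = 2, so d ≤ 2.
We prove 2 | 3·2^m + 7·4^m for all m ≥ 1 by induction on m.
For the base case m = 1: h(1) = 34 = 2·(17), so 2 | h(1).
For the inductive step, assume it holds for an arbitrary r ≥ 1, i.e. 2 | h(r). Then
h(r+1) − 4·h(r) = (3·2^(r+1) + 7·4^(r+1)) − 4·(3·2^r + 7·4^r) = (3)·2^r·(2 − 4) = (-6)·2^r. Since 2 | h(r) by the inductive hypothesis, 2 | 4·h(r); and 2 | -6 since -6 = 2·-3. Therefore 2 | h(r+1).
Hence, by induction on m, the claim holds for every m ≥ 1.
Therefore the largest such d is 2.

d = 2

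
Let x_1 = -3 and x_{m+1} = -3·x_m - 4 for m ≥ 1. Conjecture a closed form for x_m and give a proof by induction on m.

x_m = -2(-3)^(m - 1) - 1

Computing the first terms: x_1 = -3, x_2 = 5, x_3 = -19. This suggests x_m = -2(-3)^(m - 1) - 1.
Base case (m = 1): the formula gives -3 = -3 = x_1.
For the inductive step, assume it holds for an arbitrary j ≥ 1, so x_j = -2(-3)^(j - 1) - 1.
Then x_{j+1} = -3·x_j - 4 = -3·(-2(-3)^(j - 1) - 1) - 4 = -2(-3)^j - 1 = -2(-3)^((j+1) - 1) - 1,
which is the claimed formula at m = j+1.
This completes the induction.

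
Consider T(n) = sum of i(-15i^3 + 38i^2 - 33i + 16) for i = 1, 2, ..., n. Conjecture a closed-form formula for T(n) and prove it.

We claim T(n) = -n(n + 1)(3n^3 - 5n^2 + 2n - 3) for all n ≥ 1.
When n = 1: T(1) = 6, and the closed form gives 6. They agree.
Inductive step: suppose the statement holds for some i ≥ 1, so T(i) = i(-3i^4 + 2i^3 + 3i^2 + i + 3).
Then T(i+1) = T(i) + (-15i^4 - 22i^3 - 9i^2 + 4i + 6) = (i(-3i^4 + 2i^3 + 3i^2 + i + 3)) + (-15i^4 - 22i^3 - 9i^2 + 4i + 6).
Simplifying, T(i+1) = -(i + 1)(i + 2)(3i^3 + 4i^2 + i - 3) = -(i+1)((i+1) + 1)(3(i+1)^3 - 5(i+1)^2 + 2(i+1) - 3),
which is the closed form with n = i+1.
By induction, the statement is established for all n ≥ 1.

T(n) = -n(n + 1)(3n^3 - 5n^2 + 2n - 3)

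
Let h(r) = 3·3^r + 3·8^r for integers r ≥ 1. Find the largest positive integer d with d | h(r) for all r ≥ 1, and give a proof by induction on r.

Computing the first values: h(1) = 33 and h(2) = 219; gcd(33, 219) = 3, so d ≤ 3.
We prove 3 | 3·3^r + 3·8^r for all r ≥ 1 by induction on r.
Base step (r = 1): h(1) = 33 = 3·(11), so 3 | h(1).
Suppose the result is true for r = j, i.e. 3 | h(j). Then
h(j+1) − 8·h(j) = (3·3^(j+1) + 3·8^(j+1)) − 8·(3·3^j + 3·8^j) = (3)·3^j·(3 − 8) = (-15)·3^j. Since 3 | h(j) by the inductive hypothesis, 3 | 8·h(j); and 3 | -15 since -15 = 3·-5. Therefore 3 | h(j+1).
This completes the induction.
Therefore the largest such d is 3.

d = 3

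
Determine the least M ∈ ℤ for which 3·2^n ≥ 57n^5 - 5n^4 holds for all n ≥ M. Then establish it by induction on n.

M = 29

At n = 28: 805306368 < 977917696, so the inequality fails and M ≥ 29. We prove 3·2^n ≥ 57n^5 - 5n^4 for all n ≥ 29.
For the base case n = 29: 3·2^n = 1610612736 and 57n^5 - 5n^4 = 1165599088, so 1610612736 ≥ 1165599088.
For the inductive step, assume it holds for an arbitrary k ≥ 29, so 3·2^k ≥ 57k^5 - 5k^4.
Then 3·2^(k + 1) = 2·(3·2^k) ≥ 2·(57k^5 - 5k^4).
Also, for k ≥ 29 we have 2·(57k^5 - 5k^4) ≥ 57(k+1)^5 - 5(k+1)^4, since 2·(57k^5 - 5k^4) − (57(k+1)^5 - 5(k+1)^4) = 57k^5 - 290k^4 - 550k^3 - 540k^2 - 265k - 52, which is nonnegative for all k ≥ 29.
Combining, 3·2^(k + 1) ≥ 57(k+1)^5 - 5(k+1)^4.
By the principle of mathematical induction, the result holds for all n ≥ 29.
Hence the smallest such M is 29.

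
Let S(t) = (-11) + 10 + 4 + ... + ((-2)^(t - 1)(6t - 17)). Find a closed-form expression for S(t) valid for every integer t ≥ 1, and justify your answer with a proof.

We claim S(t) = (-2)^t(-2t + 5) - 5 for all t ≥ 1.
When t = 1: S(1) = -11, and the closed form gives -11. They agree.
Inductive step: suppose the statement holds for some k ≥ 1, so S(k) = (-2)^k(-2k + 5) - 5.
Then S(k+1) = S(k) + ((-2)^k(6k - 11)) = ((-2)^k(-2k + 5) - 5) + ((-2)^k(6k - 11)).
Simplifying, S(k+1) = 4(-2)^k·k - 6(-2)^k - 5 = (-2)^(k+1)(-2(k+1) + 5) - 5,
which is the closed form with t = k+1.
By the principle of mathematical induction, the result holds for all t ≥ 1.

S(t) = (-2)^t(-2t + 5) - 5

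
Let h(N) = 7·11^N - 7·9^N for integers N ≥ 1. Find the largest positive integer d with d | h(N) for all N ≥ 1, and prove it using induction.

Computing the first values: h(1) = 14 and h(2) = 280; gcd(14, 280) = 14, so d ≤ 14.
We prove 14 | 7·11^N - 7·9^N for all N ≥ 1 by induction on N.
Base step (N = 1): h(1) = 14 = 14·(1), so 14 | h(1).
Suppose the result is true for N = p, i.e. 14 | h(p). Then
h(p+1) − 11·h(p) = (7·11^(p+1) - 7·9^(p+1)) − 11·(7·11^p - 7·9^p) = (-7)·9^p·(9 − 11) = (14)·9^p. Since 14 | h(p) by the inductive hypothesis, 14 | 11·h(p); and 14 | 14 since 14 = 14·1. Therefore 14 | h(p+1).
By induction, the statement is established for all N ≥ 1.
Therefore the largest such d is 14.

d = 14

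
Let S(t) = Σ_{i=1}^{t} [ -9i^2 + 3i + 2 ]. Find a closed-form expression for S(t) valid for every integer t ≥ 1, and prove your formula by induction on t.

S(t) = -t(3t^2 + 3t - 2)

We claim S(t) = -t(3t^2 + 3t - 2) for all t ≥ 1.
Base step (t = 1): S(1) = -4, and the closed form gives -4. They agree.
Suppose the result is true for t = i, so S(i) = i(-3i^2 - 3i + 2).
Then S(i+1) = S(i) + (3i - 9(i + 1)^2 + 5) = (i(-3i^2 - 3i + 2)) + (3i - 9(i + 1)^2 + 5).
Simplifying, S(i+1) = -(i + 1)(3i^2 + 9i + 4) = -(i+1)(3(i+1)^2 + 3(i+1) - 2),
which is the closed form with t = i+1.
By the principle of mathematical induction, the result holds for all t ≥ 1.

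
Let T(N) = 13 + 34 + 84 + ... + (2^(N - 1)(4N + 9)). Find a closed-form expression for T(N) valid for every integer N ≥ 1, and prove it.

We claim T(N) = 2^N(4N + 5) - 5 for all N ≥ 1.
When N = 1: T(1) = 13, and the closed form gives 13. They agree.
Inductive step: suppose the statement holds for some p ≥ 1, so T(p) = 2^p(4p + 5) - 5.
Then T(p+1) = T(p) + (2^p(4p + 13)) = (2^p(4p + 5) - 5) + (2^p(4p + 13)).
Simplifying, T(p+1) = 8·2^p·p + 18·2^p - 5 = 2^(p+1)(4(p+1) + 5) - 5,
which is the closed form with N = p+1.
Hence, by induction on N, the claim holds for every N ≥ 1.

T(N) = 2^N(4N + 5) - 5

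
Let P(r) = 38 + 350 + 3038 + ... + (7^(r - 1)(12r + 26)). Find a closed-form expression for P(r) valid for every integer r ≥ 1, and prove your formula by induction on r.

P(r) = 2·7^r(r + 2) - 4

We claim P(r) = 2·7^r(r + 2) - 4 for all r ≥ 1.
Base case (r = 1): P(1) = 38, and the closed form gives 38. They agree.
Inductive step: assume the claim holds for r = p, so P(p) = 2·7^p(p + 2) - 4.
Then P(p+1) = P(p) + (7^p(12p + 38)) = (2·7^p(p + 2) - 4) + (7^p(12p + 38)).
Simplifying, P(p+1) = 14·7^p·p + 42·7^p - 4 = 2·7^(p+1)((p+1) + 2) - 4,
which is the closed form with r = p+1.
Hence, by induction on r, the claim holds for every r ≥ 1.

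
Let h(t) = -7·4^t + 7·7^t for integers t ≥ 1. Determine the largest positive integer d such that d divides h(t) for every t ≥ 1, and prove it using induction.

Computing the first values: h(1) = 21 and h(2) = 231; gcd(21, 231) = 21, so d ≤ 21.
We prove 21 | -7·4^t + 7·7^t for all t ≥ 1 by induction on t.
Base case (t = 1): h(1) = 21 = 21·(1), so 21 | h(1).
Suppose the result is true for t = r, i.e. 21 | h(r). Then
h(r+1) − 7·h(r) = (-7·4^(r+1) + 7·7^(r+1)) − 7·(-7·4^r + 7·7^r) = (-7)·4^r·(4 − 7) = (21)·4^r. Since 21 | h(r) by the inductive hypothesis, 21 | 7·h(r); and 21 | 21 since 21 = 21·1. Therefore 21 | h(r+1).
By induction, the statement is established for all t ≥ 1.
Therefore the largest such d is 21.

d = 21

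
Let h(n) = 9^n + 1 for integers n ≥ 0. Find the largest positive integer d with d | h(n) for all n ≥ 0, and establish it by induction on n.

d = 2

Computing the first values: h(0) = 2 and h(1) = 10; gcd(2, 10) = 2, so d ≤ 2.
We prove 2 | 9^n + 1 for all n ≥ 0 by induction on n.
Base case (n = 0): h(0) = 2 = 2·(1), so 2 | h(0).
For the inductive step, assume it holds for an arbitrary m ≥ 0, i.e. 2 | h(m). Then
h(m+1) = 9^(m+1) + 1 = 9·(9^m + 1) - 8 = 9·h(m) - 8. The first term is divisible by 2 by the inductive hypothesis, and -8 is divisible by 2. Hence 2 | h(m+1).
By induction, the statement is established for all n ≥ 0.
Therefore the largest such d is 2.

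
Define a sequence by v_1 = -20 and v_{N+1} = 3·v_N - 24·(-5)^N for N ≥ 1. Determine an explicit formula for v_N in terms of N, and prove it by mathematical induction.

v_N = 3(-5)^N - 5·3^(N - 1)

Computing the first terms: v_1 = -20, v_2 = 60, v_3 = -420. This suggests v_N = 3(-5)^N - 5·3^(N - 1).
Base case (N = 1): the formula gives -20 = -20 = v_1.
Suppose the result is true for N = j, so v_j = 3(-5)^j - 5·3^(j - 1).
Then v_{j+1} = 3·v_j - 24·(-5)^j = 3·(3(-5)^j - 5·3^(j - 1)) - 24·(-5)^j = 3(-5)^(j + 1) - 5·3^j = 3(-5)^(j+1) - 5·3^((j+1) - 1),
which is the claimed formula at N = j+1.
This completes the induction.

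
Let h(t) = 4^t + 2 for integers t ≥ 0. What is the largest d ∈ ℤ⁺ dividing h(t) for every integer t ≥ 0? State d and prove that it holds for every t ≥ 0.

d = 3

Computing the first values: h(0) = 3 and h(1) = 6; gcd(3, 6) = 3, so d ≤ 3.
We prove 3 | 4^t + 2 for all t ≥ 0 by induction on t.
Base step (t = 0): h(0) = 3 = 3·(1), so 3 | h(0).
For the inductive step, assume it holds for an arbitrary p ≥ 0, i.e. 3 | h(p). Then
h(p+1) = 4^(p+1) + 2 = 4·(4^p + 2) - 6 = 4·h(p) - 6. The first term is divisible by 3 by the inductive hypothesis, and -6 is divisible by 3. Hence 3 | h(p+1).
This completes the induction.
Therefore the largest such d is 3.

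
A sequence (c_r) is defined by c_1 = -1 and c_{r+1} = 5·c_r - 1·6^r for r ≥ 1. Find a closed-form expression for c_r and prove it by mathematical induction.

c_r = 5^r - 6^r

Computing the first terms: c_1 = -1, c_2 = -11, c_3 = -91. This suggests c_r = 5^r - 6^r.
Base step (r = 1): the formula gives -1 = -1 = c_1.
Suppose the result is true for r = j, so c_j = 5^j - 6^j.
Then c_{j+1} = 5·c_j - 1·6^j = 5·(5^j - 6^j) - 1·6^j = 5^(j + 1) - 6^(j + 1),
which is the claimed formula at r = j+1.
This completes the induction.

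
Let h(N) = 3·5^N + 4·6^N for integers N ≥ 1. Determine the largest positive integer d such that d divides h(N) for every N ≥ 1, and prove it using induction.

d = 3

Computing the first values: h(1) = 39 and h(2) = 219; gcd(39, 219) = 3, so d ≤ 3.
We prove 3 | 3·5^N + 4·6^N for all N ≥ 1 by induction on N.
Base case (N = 1): h(1) = 39 = 3·(13), so 3 | h(1).
Suppose the result is true for N = p, i.e. 3 | h(p). Then
h(p+1) − 6·h(p) = (3·5^(p+1) + 4·6^(p+1)) − 6·(3·5^p + 4·6^p) = (3)·5^p·(5 − 6) = (-3)·5^p. Since 3 | h(p) by the inductive hypothesis, 3 | 6·h(p); and 3 | -3 since -3 = 3·-1. Therefore 3 | h(p+1).
This completes the induction.
Therefore the largest such d is 3.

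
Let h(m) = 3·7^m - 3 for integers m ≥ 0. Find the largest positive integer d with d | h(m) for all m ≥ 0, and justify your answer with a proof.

Computing the first values: h(0) = 0 and h(1) = 18; gcd(0, 18) = 18, so d ≤ 18.
We prove 18 | 3·7^m - 3 for all m ≥ 0 by induction on m.
When m = 0: h(0) = 0 = 18·(0), so 18 | h(0).
Inductive step: assume the claim holds for m = i, i.e. 18 | h(i). Then
h(i+1) = 3·7^(i+1) - 3 = 7·(3·7^i - 3) + 18 = 7·h(i) + 18. The first term is divisible by 18 by the inductive hypothesis, and 18 is divisible by 18. Hence 18 | h(i+1).
This completes the induction.
Therefore the largest such d is 18.

d = 18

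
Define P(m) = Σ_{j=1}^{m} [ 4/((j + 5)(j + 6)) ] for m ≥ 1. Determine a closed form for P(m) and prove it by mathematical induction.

P(m) = 2m/(3(m + 6))

We claim P(m) = 2m/(3(m + 6)) for all m ≥ 1.
Base step (m = 1): P(1) = 2/21, and the closed form gives 2/21. They agree.
Suppose the result is true for m = j, so P(j) = 2j/(3(j + 6)).
Then P(j+1) = P(j) + (4/((j + 6)(j + 7))) = (2j/(3(j + 6))) + (4/((j + 6)(j + 7))).
Simplifying, P(j+1) = 2(j + 1)/(3(j + 7)) = 2(j+1)/(3((j+1) + 6)),
which is the closed form with m = j+1.
By the principle of mathematical induction, the result holds for all m ≥ 1.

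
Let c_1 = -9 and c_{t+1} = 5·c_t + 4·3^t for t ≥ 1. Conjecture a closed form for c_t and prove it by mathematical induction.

Computing the first terms: c_1 = -9, c_2 = -33, c_3 = -129. This suggests c_t = -2·3^t - 3·5^(t - 1).
For the base case t = 1: the formula gives -9 = -9 = c_1.
Inductive step: assume the claim holds for t = j, so c_j = -2·3^j - 3·5^(j - 1).
Then c_{j+1} = 5·c_j + 4·3^j = 5·(-2·3^j - 3·5^(j - 1)) + 4·3^j = -2·3^(j + 1) - 3·5^j = -2·3^(j+1) - 3·5^((j+1) - 1),
which is the claimed formula at t = j+1.
This completes the induction.

c_t = -2·3^t - 3·5^(t - 1)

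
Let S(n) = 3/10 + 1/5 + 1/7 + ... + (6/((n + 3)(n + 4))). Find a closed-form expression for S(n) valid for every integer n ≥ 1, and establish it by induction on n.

S(n) = 3n/(2(n + 4))

We claim S(n) = 3n/(2(n + 4)) for all n ≥ 1.
Base case (n = 1): S(1) = 3/10, and the closed form gives 3/10. They agree.
For the inductive step, assume it holds for an arbitrary k ≥ 1, so S(k) = 3k/(2(k + 4)).
Then S(k+1) = S(k) + (6/((k + 4)(k + 5))) = (3k/(2(k + 4))) + (6/((k + 4)(k + 5))).
Simplifying, S(k+1) = 3(k + 1)/(2(k + 5)) = 3(k+1)/(2((k+1) + 4)),
which is the closed form with n = k+1.
This completes the induction.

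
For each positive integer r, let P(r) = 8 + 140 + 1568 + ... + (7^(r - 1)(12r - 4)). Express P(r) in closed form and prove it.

P(r) = 7^r(2r - 1) + 1

We claim P(r) = 7^r(2r - 1) + 1 for all r ≥ 1.
For the base case r = 1: P(1) = 8, and the closed form gives 8. They agree.
Inductive step: suppose the statement holds for some p ≥ 1, so P(p) = 7^p(2p - 1) + 1.
Then P(p+1) = P(p) + (7^p(12p + 8)) = (7^p(2p - 1) + 1) + (7^p(12p + 8)).
Simplifying, P(p+1) = 14·7^p·p + 7·7^p + 1 = 7^(p+1)(2(p+1) - 1) + 1,
which is the closed form with r = p+1.
By the principle of mathematical induction, the result holds for all r ≥ 1.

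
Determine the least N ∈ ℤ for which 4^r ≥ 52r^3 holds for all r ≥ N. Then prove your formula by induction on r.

At r = 7: 16384 < 17836, so the inequality fails and N ≥ 8. We prove 4^r ≥ 52r^3 for all r ≥ 8.
Base step (r = 8): 4^r = 65536 and 52r^3 = 26624, so 65536 ≥ 26624.
Suppose the result is true for r = k, so 4^k ≥ 52k^3.
Then 4^(k + 1) = 4·(4^k) ≥ 4·(52k^3).
Also, for k ≥ 8 we have 4·(52k^3) ≥ 52(k+1)^3, since 4 ≥ (1 + 1/k)^3 for all k ≥ 8.
Combining, 4^(k + 1) ≥ 52(k+1)^3.
By induction, the statement is established for all r ≥ 8.
Hence the smallest such N is 8.

N = 8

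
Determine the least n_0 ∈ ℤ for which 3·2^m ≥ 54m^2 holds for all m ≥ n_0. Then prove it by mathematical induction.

n_0 = 12

At m = 11: 6144 < 6534, so the inequality fails and n_0 ≥ 12. We prove 3·2^m ≥ 54m^2 for all m ≥ 12.
For the base case m = 12: 3·2^m = 12288 and 54m^2 = 7776, so 12288 ≥ 7776.
Inductive step: suppose the statement holds for some r ≥ 12, so 3·2^r ≥ 54r^2.
Then 3·2^(r + 1) = 2·(3·2^r) ≥ 2·(54r^2).
Also, for r ≥ 12 we have 2·(54r^2) ≥ 54(r+1)^2, since 2 ≥ (1 + 1/r)^2 for all r ≥ 12.
Combining, 3·2^(r + 1) ≥ 54(r+1)^2.
This completes the induction.
Hence the smallest such n_0 is 12.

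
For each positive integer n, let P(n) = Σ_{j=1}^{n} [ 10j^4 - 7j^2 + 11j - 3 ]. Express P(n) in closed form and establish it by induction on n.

P(n) = n(2n^4 + 5n^3 + n^2 + 2n + 1)

We claim P(n) = n(2n^4 + 5n^3 + n^2 + 2n + 1) for all n ≥ 1.
When n = 1: P(1) = 11, and the closed form gives 11. They agree.
For the inductive step, assume it holds for an arbitrary j ≥ 1, so P(j) = j(2j^4 + 5j^3 + j^2 + 2j + 1).
Then P(j+1) = P(j) + (11j + 10(j + 1)^4 - 7(j + 1)^2 + 8) = (j(2j^4 + 5j^3 + j^2 + 2j + 1)) + (11j + 10(j + 1)^4 - 7(j + 1)^2 + 8).
Simplifying, P(j+1) = (j + 1)(2j^4 + 13j^3 + 28j^2 + 27j + 11) = (j+1)(2(j+1)^4 + 5(j+1)^3 + (j+1)^2 + 2(j+1) + 1),
which is the closed form with n = j+1.
This completes the induction.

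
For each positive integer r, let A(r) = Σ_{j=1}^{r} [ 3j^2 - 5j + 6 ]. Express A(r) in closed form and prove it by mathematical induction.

We claim A(r) = r(r^2 - r + 4) for all r ≥ 1.
When r = 1: A(1) = 4, and the closed form gives 4. They agree.
Inductive step: suppose the statement holds for some j ≥ 1, so A(j) = j(j^2 - j + 4).
Then A(j+1) = A(j) + (3j^2 + j + 4) = (j(j^2 - j + 4)) + (3j^2 + j + 4).
Simplifying, A(j+1) = (j + 1)(j^2 + j + 4) = (j+1)((j+1)^2 - (j+1) + 4),
which is the closed form with r = j+1.
This completes the induction.

A(r) = r(r^2 - r + 4)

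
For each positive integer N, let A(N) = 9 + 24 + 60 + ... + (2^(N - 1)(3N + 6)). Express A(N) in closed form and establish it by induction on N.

We claim A(N) = 3·2^N(N + 1) - 3 for all N ≥ 1.
Base step (N = 1): A(1) = 9, and the closed form gives 9. They agree.
Inductive step: assume the claim holds for N = i, so A(i) = 3·2^i(i + 1) - 3.
Then A(i+1) = A(i) + (3·2^i(i + 3)) = (3·2^i(i + 1) - 3) + (3·2^i(i + 3)).
Simplifying, A(i+1) = 6·2^i·i + 12·2^i - 3 = 3·2^(i+1)((i+1) + 1) - 3,
which is the closed form with N = i+1.
Hence, by induction on N, the claim holds for every N ≥ 1.

A(N) = 3·2^N(N + 1) - 3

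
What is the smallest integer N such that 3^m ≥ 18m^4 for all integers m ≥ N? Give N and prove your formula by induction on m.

N = 12

At m = 11: 177147 < 263538, so the inequality fails and N ≥ 12. We prove 3^m ≥ 18m^4 for all m ≥ 12.
Base case (m = 12): 3^m = 531441 and 18m^4 = 373248, so 531441 ≥ 373248.
For the inductive step, assume it holds for an arbitrary r ≥ 12, so 3^r ≥ 18r^4.
Then 3^(r + 1) = 3·(3^r) ≥ 3·(18r^4).
Also, for r ≥ 12 we have 3·(18r^4) ≥ 18(r+1)^4, since 3 ≥ (1 + 1/r)^4 for all r ≥ 12.
Combining, 3^(r + 1) ≥ 18(r+1)^4.
By induction, the statement is established for all m ≥ 12.
Hence the smallest such N is 12.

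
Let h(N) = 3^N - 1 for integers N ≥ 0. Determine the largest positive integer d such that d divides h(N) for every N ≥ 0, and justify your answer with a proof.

Computing the first values: h(0) = 0 and h(1) = 2; gcd(0, 2) = 2, so d ≤ 2.
We prove 2 | 3^N - 1 for all N ≥ 0 by induction on N.
Base case (N = 0): h(0) = 0 = 2·(0), so 2 | h(0).
Suppose the result is true for N = r, i.e. 2 | h(r). Then
h(r+1) = 3^(r+1) - 1 = 3·(3^r - 1) + 2 = 3·h(r) + 2. The first term is divisible by 2 by the inductive hypothesis, and 2 is divisible by 2. Hence 2 | h(r+1).
By induction, the statement is established for all N ≥ 0.
Therefore the largest such d is 2.

d = 2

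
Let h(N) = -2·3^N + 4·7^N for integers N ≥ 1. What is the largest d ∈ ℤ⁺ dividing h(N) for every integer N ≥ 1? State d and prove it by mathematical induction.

d = 2

Computing the first values: h(1) = 22 and h(2) = 178; gcd(22, 178) = 2, so d ≤ 2.
We prove 2 | -2·3^N + 4·7^N for all N ≥ 1 by induction on N.
For the base case N = 1: h(1) = 22 = 2·(11), so 2 | h(1).
Inductive step: assume the claim holds for N = p, i.e. 2 | h(p). Then
h(p+1) − 7·h(p) = (-2·3^(p+1) + 4·7^(p+1)) − 7·(-2·3^p + 4·7^p) = (-2)·3^p·(3 − 7) = (8)·3^p. Since 2 | h(p) by the inductive hypothesis, 2 | 7·h(p); and 2 | 8 since 8 = 2·4. Therefore 2 | h(p+1).
By induction, the statement is established for all N ≥ 1.
Therefore the largest such d is 2.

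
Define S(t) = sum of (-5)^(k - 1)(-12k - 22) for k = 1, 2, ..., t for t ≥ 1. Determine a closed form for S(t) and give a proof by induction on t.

We claim S(t) = 2(-5)^t(t + 2) - 4 for all t ≥ 1.
For the base case t = 1: S(1) = -34, and the closed form gives -34. They agree.
Inductive step: suppose the statement holds for some k ≥ 1, so S(k) = 2(-5)^k(k + 2) - 4.
Then S(k+1) = S(k) + ((-5)^k(-12k - 34)) = (2(-5)^k(k + 2) - 4) + ((-5)^k(-12k - 34)).
Simplifying, S(k+1) = -10(-5)^k·k - 30(-5)^k - 4 = 2(-5)^(k+1)((k+1) + 2) - 4,
which is the closed form with t = k+1.
Hence, by induction on t, the claim holds for every t ≥ 1.

S(t) = 2(-5)^t(t + 2) - 4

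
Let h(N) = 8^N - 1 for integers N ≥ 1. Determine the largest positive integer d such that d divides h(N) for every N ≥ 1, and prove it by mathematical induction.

d = 7

Computing the first values: h(1) = 7 and h(2) = 63; gcd(7, 63) = 7, so d ≤ 7.
We prove 7 | 8^N - 1 for all N ≥ 1 by induction on N.
Base step (N = 1): h(1) = 7 = 7·(1), so 7 | h(1).
Inductive step: suppose the statement holds for some k ≥ 1, i.e. 7 | h(k). Then
8^{k+1} − 1^{k+1} = 8·8^k − 1·1^k = 8·(8^k − 1^k) + (7)·1^k. The first term is divisible by 7 by the inductive hypothesis, and the second term (7)·1^k is divisible by 7 since 7 | 7. Hence 7 | h(k+1).
By the principle of mathematical induction, the result holds for all N ≥ 1.
Therefore the largest such d is 7.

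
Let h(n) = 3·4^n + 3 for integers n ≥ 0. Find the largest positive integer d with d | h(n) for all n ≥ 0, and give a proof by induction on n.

Computing the first values: h(0) = 6 and h(1) = 15; gcd(6, 15) = 3, so d ≤ 3.
We prove 3 | 3·4^n + 3 for all n ≥ 0 by induction on n.
For the base case n = 0: h(0) = 6 = 3·(2), so 3 | h(0).
Suppose the result is true for n = r, i.e. 3 | h(r). Then
h(r+1) = 3·4^(r+1) + 3 = 4·(3·4^r + 3) - 9 = 4·h(r) - 9. The first term is divisible by 3 by the inductive hypothesis, and -9 is divisible by 3. Hence 3 | h(r+1).
By induction, the statement is established for all n ≥ 0.
Therefore the largest such d is 3.

d = 3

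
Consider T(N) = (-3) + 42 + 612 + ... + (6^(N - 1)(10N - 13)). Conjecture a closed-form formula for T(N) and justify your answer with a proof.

T(N) = 6^N(2N - 3) + 3

We claim T(N) = 6^N(2N - 3) + 3 for all N ≥ 1.
Base step (N = 1): T(1) = -3, and the closed form gives -3. They agree.
Inductive step: assume the claim holds for N = r, so T(r) = 6^r(2r - 3) + 3.
Then T(r+1) = T(r) + (6^r(10r - 3)) = (6^r(2r - 3) + 3) + (6^r(10r - 3)).
Simplifying, T(r+1) = 12·6^r·r - 6·6^r + 3 = 6^(r+1)(2(r+1) - 3) + 3,
which is the closed form with N = r+1.
By induction, the statement is established for all N ≥ 1.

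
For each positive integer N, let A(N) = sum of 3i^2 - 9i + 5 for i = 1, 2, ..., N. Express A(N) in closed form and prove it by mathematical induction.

A(N) = N(N^2 - 3N + 1)

We claim A(N) = N(N^2 - 3N + 1) for all N ≥ 1.
When N = 1: A(1) = -1, and the closed form gives -1. They agree.
For the inductive step, assume it holds for an arbitrary i ≥ 1, so A(i) = i(i^2 - 3i + 1).
Then A(i+1) = A(i) + (3i^2 - 3i - 1) = (i(i^2 - 3i + 1)) + (3i^2 - 3i - 1).
Simplifying, A(i+1) = (i + 1)(i^2 - i - 1) = (i+1)((i+1)^2 - 3(i+1) + 1),
which is the closed form with N = i+1.
By induction, the statement is established for all N ≥ 1.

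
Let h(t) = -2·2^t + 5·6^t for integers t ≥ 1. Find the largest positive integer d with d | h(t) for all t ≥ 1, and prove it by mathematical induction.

d = 2

Computing the first values: h(1) = 26 and h(2) = 172; gcd(26, 172) = 2, so d ≤ 2.
We prove 2 | -2·2^t + 5·6^t for all t ≥ 1 by induction on t.
Base case (t = 1): h(1) = 26 = 2·(13), so 2 | h(1).
For the inductive step, assume it holds for an arbitrary r ≥ 1, i.e. 2 | h(r). Then
h(r+1) − 6·h(r) = (-2·2^(r+1) + 5·6^(r+1)) − 6·(-2·2^r + 5·6^r) = (-2)·2^r·(2 − 6) = (8)·2^r. Since 2 | h(r) by the inductive hypothesis, 2 | 6·h(r); and 2 | 8 since 8 = 2·4. Therefore 2 | h(r+1).
By the principle of mathematical induction, the result holds for all t ≥ 1.
Therefore the largest such d is 2.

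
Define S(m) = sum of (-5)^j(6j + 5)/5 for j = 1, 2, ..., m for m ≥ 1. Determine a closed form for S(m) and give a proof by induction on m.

S(m) = (-5)^m(m + 1) - 1

We claim S(m) = (-5)^m(m + 1) - 1 for all m ≥ 1.
When m = 1: S(1) = -11, and the closed form gives -11. They agree.
Suppose the result is true for m = j, so S(j) = (-5)^j(j + 1) - 1.
Then S(j+1) = S(j) + ((-5)^j(-6j - 11)) = ((-5)^j(j + 1) - 1) + ((-5)^j(-6j - 11)).
Simplifying, S(j+1) = -5(-5)^j·j - 10(-5)^j - 1 = (-5)^(j+1)((j+1) + 1) - 1,
which is the closed form with m = j+1.
This completes the induction.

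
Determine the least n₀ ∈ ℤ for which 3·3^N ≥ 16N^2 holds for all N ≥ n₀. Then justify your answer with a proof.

n₀ = 5

At N = 4: 243 < 256, so the inequality fails and n₀ ≥ 5. We prove 3·3^N ≥ 16N^2 for all N ≥ 5.
For the base case N = 5: 3·3^N = 729 and 16N^2 = 400, so 729 ≥ 400.
Suppose the result is true for N = i, so 3·3^i ≥ 16i^2.
Then 3·3^(i + 1) = 3·(3·3^i) ≥ 3·(16i^2).
Also, for i ≥ 5 we have 3·(16i^2) ≥ 16(i+1)^2, since 3 ≥ (1 + 1/i)^2 for all i ≥ 5.
Combining, 3·3^(i + 1) ≥ 16(i+1)^2.
Hence, by induction on N, the claim holds for every N ≥ 5.
Hence the smallest such n₀ is 5.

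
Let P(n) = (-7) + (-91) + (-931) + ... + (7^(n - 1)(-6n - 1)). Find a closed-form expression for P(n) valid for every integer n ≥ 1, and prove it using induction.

We claim P(n) = -7^n·n for all n ≥ 1.
Base case (n = 1): P(1) = -7, and the closed form gives -7. They agree.
Inductive step: assume the claim holds for n = i, so P(i) = -7^i·i.
Then P(i+1) = P(i) + (7^i(-6i - 7)) = (-7^i·i) + (7^i(-6i - 7)).
Simplifying, P(i+1) = 7^(i + 1)(-i - 1) = -7^(i+1)·(i+1),
which is the closed form with n = i+1.
This completes the induction.

P(n) = -7^n·n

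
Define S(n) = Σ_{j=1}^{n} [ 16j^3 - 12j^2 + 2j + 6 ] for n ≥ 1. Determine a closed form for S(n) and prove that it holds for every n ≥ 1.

We claim S(n) = n(4n^3 + 4n^2 - n + 5) for all n ≥ 1.
Base case (n = 1): S(1) = 12, and the closed form gives 12. They agree.
Suppose the result is true for n = j, so S(j) = j(4j^3 + 4j^2 - j + 5).
Then S(j+1) = S(j) + (16j^3 + 36j^2 + 26j + 12) = (j(4j^3 + 4j^2 - j + 5)) + (16j^3 + 36j^2 + 26j + 12).
Simplifying, S(j+1) = (j + 1)(4j^3 + 16j^2 + 19j + 12) = (j+1)(4(j+1)^3 + 4(j+1)^2 - (j+1) + 5),
which is the closed form with n = j+1.
By induction, the statement is established for all n ≥ 1.

S(n) = n(4n^3 + 4n^2 - n + 5)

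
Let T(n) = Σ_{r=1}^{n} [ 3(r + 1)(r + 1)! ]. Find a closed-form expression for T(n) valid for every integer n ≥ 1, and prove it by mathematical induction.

We claim T(n) = 3(n + 2)! - 6 for all n ≥ 1.
Base step (n = 1): T(1) = 12, and the closed form gives 12. They agree.
Suppose the result is true for n = r, so T(r) = 3(r + 2)! - 6.
Then T(r+1) = T(r) + (3(r + 2)(r + 2)!) = (3(r + 2)! - 6) + (3(r + 2)(r + 2)!).
Simplifying, T(r+1) = 3((r+1) + 2)! - 6,
which is the closed form with n = r+1.
By the principle of mathematical induction, the result holds for all n ≥ 1.

T(n) = 3(n + 2)! - 6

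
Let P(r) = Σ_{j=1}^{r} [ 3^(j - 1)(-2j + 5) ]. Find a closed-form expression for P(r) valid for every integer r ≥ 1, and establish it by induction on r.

We claim P(r) = 3^r(-r + 3) - 3 for all r ≥ 1.
Base case (r = 1): P(1) = 3, and the closed form gives 3. They agree.
Inductive step: suppose the statement holds for some j ≥ 1, so P(j) = 3^j(-j + 3) - 3.
Then P(j+1) = P(j) + (3^j(-2j + 3)) = (3^j(-j + 3) - 3) + (3^j(-2j + 3)).
Simplifying, P(j+1) = -3·3^j·j + 6·3^j - 3 = 3^(j+1)(-(j+1) + 3) - 3,
which is the closed form with r = j+1.
By the principle of mathematical induction, the result holds for all r ≥ 1.

P(r) = 3^r(-r + 3) - 3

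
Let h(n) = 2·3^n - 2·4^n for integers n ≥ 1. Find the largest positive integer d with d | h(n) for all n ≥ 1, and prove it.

Computing the first values: h(1) = -2 and h(2) = -14; gcd(-2, -14) = 2, so d ≤ 2.
We prove 2 | 2·3^n - 2·4^n for all n ≥ 1 by induction on n.
Base step (n = 1): h(1) = -2 = 2·(-1), so 2 | h(1).
For the inductive step, assume it holds for an arbitrary i ≥ 1, i.e. 2 | h(i). Then
h(i+1) − 4·h(i) = (2·3^(i+1) - 2·4^(i+1)) − 4·(2·3^i - 2·4^i) = (2)·3^i·(3 − 4) = (-2)·3^i. Since 2 | h(i) by the inductive hypothesis, 2 | 4·h(i); and 2 | -2 since -2 = 2·-1. Therefore 2 | h(i+1).
By induction, the statement is established for all n ≥ 1.
Therefore the largest such d is 2.

d = 2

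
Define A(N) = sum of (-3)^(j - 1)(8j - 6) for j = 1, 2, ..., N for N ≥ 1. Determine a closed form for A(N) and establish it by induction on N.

We claim A(N) = (-3)^N(-2N + 1) - 1 for all N ≥ 1.
Base case (N = 1): A(1) = 2, and the closed form gives 2. They agree.
Suppose the result is true for N = j, so A(j) = (-3)^j(-2j + 1) - 1.
Then A(j+1) = A(j) + ((-3)^j(8j + 2)) = ((-3)^j(-2j + 1) - 1) + ((-3)^j(8j + 2)).
Simplifying, A(j+1) = 6(-3)^j·j + 3(-3)^j - 1 = (-3)^(j+1)(-2(j+1) + 1) - 1,
which is the closed form with N = j+1.
Hence, by induction on N, the claim holds for every N ≥ 1.

A(N) = (-3)^N(-2N + 1) - 1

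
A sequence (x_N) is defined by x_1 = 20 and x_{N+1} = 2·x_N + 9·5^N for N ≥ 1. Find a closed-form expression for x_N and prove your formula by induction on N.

x_N = 5·2^(N - 1) + 3·5^N

Computing the first terms: x_1 = 20, x_2 = 85, x_3 = 395. This suggests x_N = 5·2^(N - 1) + 3·5^N.
For the base case N = 1: the formula gives 20 = 20 = x_1.
Inductive step: assume the claim holds for N = m, so x_m = 5·2^(m - 1) + 3·5^m.
Then x_{m+1} = 2·x_m + 9·5^m = 2·(5·2^(m - 1) + 3·5^m) + 9·5^m = 5·2^m + 3·5^(m + 1) = 5·2^((m+1) - 1) + 3·5^(m+1),
which is the claimed formula at N = m+1.
By the principle of mathematical induction, the result holds for all N ≥ 1.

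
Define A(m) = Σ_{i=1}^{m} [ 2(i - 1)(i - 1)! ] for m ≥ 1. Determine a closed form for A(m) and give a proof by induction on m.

A(m) = 2m! - 2

We claim A(m) = 2m! - 2 for all m ≥ 1.
When m = 1: A(1) = 0, and the closed form gives 0. They agree.
Inductive step: assume the claim holds for m = i, so A(i) = 2i! - 2.
Then A(i+1) = A(i) + (2i·i!) = (2i! - 2) + (2i·i!).
Simplifying, A(i+1) = 2(i+1)! - 2,
which is the closed form with m = i+1.
By the principle of mathematical induction, the result holds for all m ≥ 1.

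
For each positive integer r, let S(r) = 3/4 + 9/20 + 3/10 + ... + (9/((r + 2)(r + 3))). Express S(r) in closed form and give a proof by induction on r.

S(r) = 3r/(r + 3)

We claim S(r) = 3r/(r + 3) for all r ≥ 1.
For the base case r = 1: S(1) = 3/4, and the closed form gives 3/4. They agree.
For the inductive step, assume it holds for an arbitrary p ≥ 1, so S(p) = 3p/(p + 3).
Then S(p+1) = S(p) + (9/((p + 3)(p + 4))) = (3p/(p + 3)) + (9/((p + 3)(p + 4))).
Simplifying, S(p+1) = 3(p + 1)/(p + 4) = 3(p+1)/((p+1) + 3),
which is the closed form with r = p+1.
By induction, the statement is established for all r ≥ 1.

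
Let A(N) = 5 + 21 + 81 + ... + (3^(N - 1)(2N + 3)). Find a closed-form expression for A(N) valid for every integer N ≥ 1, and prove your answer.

A(N) = 3^N(N + 1) - 1

We claim A(N) = 3^N(N + 1) - 1 for all N ≥ 1.
Base step (N = 1): A(1) = 5, and the closed form gives 5. They agree.
Suppose the result is true for N = m, so A(m) = 3^m(m + 1) - 1.
Then A(m+1) = A(m) + (3^m(2m + 5)) = (3^m(m + 1) - 1) + (3^m(2m + 5)).
Simplifying, A(m+1) = 3·3^m·m + 6·3^m - 1 = 3^(m+1)((m+1) + 1) - 1,
which is the closed form with N = m+1.
This completes the induction.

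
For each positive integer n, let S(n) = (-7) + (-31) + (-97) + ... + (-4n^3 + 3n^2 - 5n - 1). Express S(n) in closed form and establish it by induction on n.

We claim S(n) = -n(n^3 + n^2 + 2n + 3) for all n ≥ 1.
Base step (n = 1): S(1) = -7, and the closed form gives -7. They agree.
For the inductive step, assume it holds for an arbitrary m ≥ 1, so S(m) = m(-m^3 - m^2 - 2m - 3).
Then S(m+1) = S(m) + (-4m^3 - 9m^2 - 11m - 7) = (m(-m^3 - m^2 - 2m - 3)) + (-4m^3 - 9m^2 - 11m - 7).
Simplifying, S(m+1) = -(m + 1)(m^3 + 4m^2 + 7m + 7) = -(m+1)((m+1)^3 + (m+1)^2 + 2(m+1) + 3),
which is the closed form with n = m+1.
By the principle of mathematical induction, the result holds for all n ≥ 1.

S(n) = -n(n^3 + n^2 + 2n + 3)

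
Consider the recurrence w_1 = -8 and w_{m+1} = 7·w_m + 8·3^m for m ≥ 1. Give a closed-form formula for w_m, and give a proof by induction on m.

w_m = -2·3^m - 2·7^(m - 1)

Computing the first terms: w_1 = -8, w_2 = -32, w_3 = -152. This suggests w_m = -2·3^m - 2·7^(m - 1).
When m = 1: the formula gives -8 = -8 = w_1.
Inductive step: assume the claim holds for m = i, so w_i = -2·3^i - 2·7^(i - 1).
Then w_{i+1} = 7·w_i + 8·3^i = 7·(-2·3^i - 2·7^(i - 1)) + 8·3^i = -2·3^(i + 1) - 2·7^i = -2·3^(i+1) - 2·7^((i+1) - 1),
which is the claimed formula at m = i+1.
Hence, by induction on m, the claim holds for every m ≥ 1.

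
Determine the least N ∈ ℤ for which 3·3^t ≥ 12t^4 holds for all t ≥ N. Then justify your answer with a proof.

N = 10

At t = 9: 59049 < 78732, so the inequality fails and N ≥ 10. We prove 3·3^t ≥ 12t^4 for all t ≥ 10.
For the base case t = 10: 3·3^t = 177147 and 12t^4 = 120000, so 177147 ≥ 120000.
Inductive step: suppose the statement holds for some i ≥ 10, so 3·3^i ≥ 12i^4.
Then 3·3^(i + 1) = 3·(3·3^i) ≥ 3·(12i^4).
Also, for i ≥ 10 we have 3·(12i^4) ≥ 12(i+1)^4, since 3 ≥ (1 + 1/i)^4 for all i ≥ 10.
Combining, 3·3^(i + 1) ≥ 12(i+1)^4.
Hence, by induction on t, the claim holds for every t ≥ 10.
Hence the smallest such N is 10.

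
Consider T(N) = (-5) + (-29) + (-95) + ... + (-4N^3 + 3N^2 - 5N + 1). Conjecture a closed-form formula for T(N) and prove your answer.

We claim T(N) = -N(N^3 + N^2 + 2N + 1) for all N ≥ 1.
Base step (N = 1): T(1) = -5, and the closed form gives -5. They agree.
For the inductive step, assume it holds for an arbitrary i ≥ 1, so T(i) = i(-i^3 - i^2 - 2i - 1).
Then T(i+1) = T(i) + (-4i^3 - 9i^2 - 11i - 5) = (i(-i^3 - i^2 - 2i - 1)) + (-4i^3 - 9i^2 - 11i - 5).
Simplifying, T(i+1) = -(i + 1)(i^3 + 4i^2 + 7i + 5) = -(i+1)((i+1)^3 + (i+1)^2 + 2(i+1) + 1),
which is the closed form with N = i+1.
By the principle of mathematical induction, the result holds for all N ≥ 1.

T(N) = -N(N^3 + N^2 + 2N + 1)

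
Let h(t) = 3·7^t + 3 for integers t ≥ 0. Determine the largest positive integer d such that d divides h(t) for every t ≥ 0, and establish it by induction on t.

d = 6

Computing the first values: h(0) = 6 and h(1) = 24; gcd(6, 24) = 6, so d ≤ 6.
We prove 6 | 3·7^t + 3 for all t ≥ 0 by induction on t.
Base case (t = 0): h(0) = 6 = 6·(1), so 6 | h(0).
Inductive step: assume the claim holds for t = i, i.e. 6 | h(i). Then
h(i+1) = 3·7^(i+1) + 3 = 7·(3·7^i + 3) - 18 = 7·h(i) - 18. The first term is divisible by 6 by the inductive hypothesis, and -18 is divisible by 6. Hence 6 | h(i+1).
Hence, by induction on t, the claim holds for every t ≥ 0.
Therefore the largest such d is 6.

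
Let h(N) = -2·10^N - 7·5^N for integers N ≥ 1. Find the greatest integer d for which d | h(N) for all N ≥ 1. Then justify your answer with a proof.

d = 5

Computing the first values: h(1) = -55 and h(2) = -375; gcd(-55, -375) = 5, so d ≤ 5.
We prove 5 | -2·10^N - 7·5^N for all N ≥ 1 by induction on N.
When N = 1: h(1) = -55 = 5·(-11), so 5 | h(1).
Suppose the result is true for N = r, i.e. 5 | h(r). Then
h(r+1) − 10·h(r) = (-2·10^(r+1) - 7·5^(r+1)) − 10·(-2·10^r - 7·5^r) = (-7)·5^r·(5 − 10) = (35)·5^r. Since 5 | h(r) by the inductive hypothesis, 5 | 10·h(r); and 5 | 35 since 35 = 5·7. Therefore 5 | h(r+1).
By the principle of mathematical induction, the result holds for all N ≥ 1.
Therefore the largest such d is 5.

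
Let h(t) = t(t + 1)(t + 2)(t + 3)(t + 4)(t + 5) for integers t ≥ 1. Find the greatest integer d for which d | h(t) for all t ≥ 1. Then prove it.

d = 720

Computing the first values: h(1) = 720 and h(2) = 5040; gcd(720, 5040) = 720, so d ≤ 720.
We prove 720 | t(t + 1)(t + 2)(t + 3)(t + 4)(t + 5) for all t ≥ 1 by induction on t.
Base case (t = 1): h(1) = 720 = 720·(1), so 720 | h(1).
Suppose the result is true for t = m, i.e. 720 | h(m). Then
h(m+1) − h(m) = (m+1)·(m+2)·(m+3)·(m+4)·(m+5)·(m+6) − m·(m+1)·(m+2)·(m+3)·(m+4)·(m+5) = (m+1)·(m+2)·(m+3)·(m+4)·(m+5)·[(m+6) − m] = 6·(m+1)·(m+2)·(m+3)·(m+4)·(m+5). The product of 5 consecutive integers is divisible by (5)! = 120, so h(m+1) − h(m) is divisible by 6·120 = 720. By the inductive hypothesis 720 | h(m), hence 720 | h(m+1).
Hence, by induction on t, the claim holds for every t ≥ 1.
Therefore the largest such d is 720.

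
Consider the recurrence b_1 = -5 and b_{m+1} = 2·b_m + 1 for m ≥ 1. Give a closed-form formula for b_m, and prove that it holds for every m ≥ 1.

b_m = -2^(m + 1) - 1

Computing the first terms: b_1 = -5, b_2 = -9, b_3 = -17. This suggests b_m = -2^(m + 1) - 1.
When m = 1: the formula gives -5 = -5 = b_1.
Inductive step: suppose the statement holds for some p ≥ 1, so b_p = -2^(p + 1) - 1.
Then b_{p+1} = 2·b_p + 1 = 2·(-2^(p + 1) - 1) + 1 = -2^(p + 2) - 1 = -2^((p+1) + 1) - 1,
which is the claimed formula at m = p+1.
By the principle of mathematical induction, the result holds for all m ≥ 1.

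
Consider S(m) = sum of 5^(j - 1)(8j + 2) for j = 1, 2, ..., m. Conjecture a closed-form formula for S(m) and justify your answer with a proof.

We claim S(m) = 2·5^m·m for all m ≥ 1.
When m = 1: S(1) = 10, and the closed form gives 10. They agree.
For the inductive step, assume it holds for an arbitrary j ≥ 1, so S(j) = 2·5^j·j.
Then S(j+1) = S(j) + (5^j(8j + 10)) = (2·5^j·j) + (5^j(8j + 10)).
Simplifying, S(j+1) = 10·5^j(j + 1) = 2·5^(j+1)·(j+1),
which is the closed form with m = j+1.
By induction, the statement is established for all m ≥ 1.

S(m) = 2·5^m·m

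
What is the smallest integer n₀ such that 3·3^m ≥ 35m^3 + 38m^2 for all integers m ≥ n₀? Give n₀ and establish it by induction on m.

At m = 8: 19683 < 20352, so the inequality fails and n₀ ≥ 9. We prove 3·3^m ≥ 35m^3 + 38m^2 for all m ≥ 9.
Base case (m = 9): 3·3^m = 59049 and 35m^3 + 38m^2 = 28593, so 59049 ≥ 28593.
Inductive step: suppose the statement holds for some p ≥ 9, so 3·3^p ≥ 35p^3 + 38p^2.
Then 3·3^(p + 1) = 3·(3·3^p) ≥ 3·(35p^3 + 38p^2).
Also, for p ≥ 9 we have 3·(35p^3 + 38p^2) ≥ 35(p+1)^3 + 38(p+1)^2, since 3·(35p^3 + 38p^2) − (35(p+1)^3 + 38(p+1)^2) = 70p^3 - 29p^2 - 181p - 73, which is nonnegative for all p ≥ 9.
Combining, 3·3^(p + 1) ≥ 35(p+1)^3 + 38(p+1)^2.
Hence, by induction on m, the claim holds for every m ≥ 9.
Hence the smallest such n₀ is 9.

n₀ = 9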